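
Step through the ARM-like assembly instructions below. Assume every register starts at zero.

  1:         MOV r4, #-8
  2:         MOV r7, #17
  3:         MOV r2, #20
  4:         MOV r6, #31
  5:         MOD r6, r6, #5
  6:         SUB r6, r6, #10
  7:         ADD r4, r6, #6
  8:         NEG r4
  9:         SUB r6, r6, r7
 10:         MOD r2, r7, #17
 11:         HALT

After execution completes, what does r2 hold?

MOV r4, #-8 → r4=-8
MOV r7, #17 → r7=17
MOV r2, #20 → r2=20
MOV r6, #31 → r6=31
MOD r6, r6, #5 → r6=31%5=1
SUB r6, r6, #10 → r6=1-10=-9
ADD r4, r6, #6 → r4=(-9)+6=-3
NEG r4 → r4=-(-3)=3
SUB r6, r6, r7 → r6=(-9)-17=-26
MOD r2, r7, #17 → r2=17%17=0
halt.

0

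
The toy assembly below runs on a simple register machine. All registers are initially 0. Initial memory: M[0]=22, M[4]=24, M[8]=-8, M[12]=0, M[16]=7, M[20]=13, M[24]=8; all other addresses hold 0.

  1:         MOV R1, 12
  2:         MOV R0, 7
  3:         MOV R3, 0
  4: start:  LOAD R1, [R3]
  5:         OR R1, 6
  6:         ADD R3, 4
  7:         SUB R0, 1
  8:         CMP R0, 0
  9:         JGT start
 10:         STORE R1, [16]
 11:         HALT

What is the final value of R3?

R1=12
R0=7
R3=0
R1=M[0]=22
R1=22|6=22
R3=0+4=4
R0=7-1=6
CMP R0, 0  (cmp 6,0)
JGT start: taken
R1=M[4]=24
R1=24|6=30
R3=4+4=8
R0=6-1=5
CMP R0, 0  (cmp 5,0)
JGT start: taken
R1=M[8]=-8
R1=(-8)|6=-2
R3=8+4=12
R0=5-1=4
CMP R0, 0  (cmp 4,0)
JGT start: taken
R1=M[12]=0
R1=0|6=6
R3=12+4=16
R0=4-1=3
CMP R0, 0  (cmp 3,0)
JGT start: taken
R1=M[16]=7
R1=7|6=7
R3=16+4=20
R0=3-1=2
CMP R0, 0  (cmp 2,0)
JGT start: taken
R1=M[20]=13
R1=13|6=15
R3=20+4=24
R0=2-1=1
CMP R0, 0  (cmp 1,0)
JGT start: taken
R1=M[24]=8
R1=8|6=14
R3=24+4=28
R0=1-1=0
CMP R0, 0  (cmp 0,0)
JGT start: not taken
STORE R1, [16] → M[16]=14
halt.

28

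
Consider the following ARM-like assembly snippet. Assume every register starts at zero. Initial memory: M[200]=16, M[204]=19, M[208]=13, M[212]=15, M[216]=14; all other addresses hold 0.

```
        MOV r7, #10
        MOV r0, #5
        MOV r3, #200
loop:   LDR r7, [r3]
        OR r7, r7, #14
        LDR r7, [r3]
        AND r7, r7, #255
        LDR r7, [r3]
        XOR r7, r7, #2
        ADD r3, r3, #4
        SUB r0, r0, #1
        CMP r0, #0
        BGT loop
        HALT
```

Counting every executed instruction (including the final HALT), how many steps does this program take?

r7=10
r0=5
r3=200
r7=M[200]=16
r7=16|14=30
r7=M[200]=16
r7=16&255=16
r7=M[200]=16
r7=16^2=18
r3=200+4=204
r0=5-1=4
CMP r0, #0  (cmp 4,0)
BGT loop: taken
r7=M[204]=19
r7=19|14=31
r7=M[204]=19
r7=19&255=19
r7=M[204]=19
r7=19^2=17
r3=204+4=208
r0=4-1=3
CMP r0, #0  (cmp 3,0)
BGT loop: taken
r7=M[208]=13
r7=13|14=15
r7=M[208]=13
r7=13&255=13
r7=M[208]=13
r7=13^2=15
r3=208+4=212
r0=3-1=2
CMP r0, #0  (cmp 2,0)
BGT loop: taken
r7=M[212]=15
r7=15|14=15
r7=M[212]=15
r7=15&255=15
r7=M[212]=15
r7=15^2=13
r3=212+4=216
r0=2-1=1
CMP r0, #0  (cmp 1,0)
BGT loop: taken
r7=M[216]=14
r7=14|14=14
r7=M[216]=14
r7=14&255=14
r7=M[216]=14
r7=14^2=12
r3=216+4=220
r0=1-1=0
CMP r0, #0  (cmp 0,0)
BGT loop: not taken
halt.
Total executed instructions: 54.

54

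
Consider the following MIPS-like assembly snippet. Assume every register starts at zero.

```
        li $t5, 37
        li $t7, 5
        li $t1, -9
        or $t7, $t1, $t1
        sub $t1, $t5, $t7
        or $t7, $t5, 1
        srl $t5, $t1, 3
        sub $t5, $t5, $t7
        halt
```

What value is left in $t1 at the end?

$t5=37
$t7=5
$t1=-9
$t7=(-9)|(-9)=-9
$t1=37-(-9)=46
$t7=37|1=37
$t5=46>>3=5
$t5=5-37=-32
halt.

46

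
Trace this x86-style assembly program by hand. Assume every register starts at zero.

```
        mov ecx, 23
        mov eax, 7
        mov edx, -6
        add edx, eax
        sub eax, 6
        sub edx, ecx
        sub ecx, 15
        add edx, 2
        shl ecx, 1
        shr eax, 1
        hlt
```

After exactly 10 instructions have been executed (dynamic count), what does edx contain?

-20

ecx=23
eax=7
edx=-6
edx=(-6)+7=1
eax=7-6=1
edx=1-23=-22
ecx=23-15=8
edx=(-22)+2=-20
ecx=8<<1=16
eax=1>>1=0
After step 10: edx = -20.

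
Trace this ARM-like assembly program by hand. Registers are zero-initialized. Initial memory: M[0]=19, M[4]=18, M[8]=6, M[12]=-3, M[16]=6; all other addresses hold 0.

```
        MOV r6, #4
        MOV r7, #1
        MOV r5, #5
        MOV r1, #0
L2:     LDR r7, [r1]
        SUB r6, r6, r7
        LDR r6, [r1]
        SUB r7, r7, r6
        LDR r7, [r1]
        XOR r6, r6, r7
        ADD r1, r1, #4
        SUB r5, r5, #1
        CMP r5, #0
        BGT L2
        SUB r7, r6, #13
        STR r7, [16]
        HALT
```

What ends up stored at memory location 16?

r6=4
r7=1
r5=5
r1=0
r7=M[0]=19
r6=4-19=-15
r6=M[0]=19
r7=19-19=0
r7=M[0]=19
r6=19^19=0
r1=0+4=4
r5=5-1=4
CMP r5, #0  (cmp 4,0)
BGT L2: taken
r7=M[4]=18
r6=0-18=-18
r6=M[4]=18
r7=18-18=0
r7=M[4]=18
r6=18^18=0
r1=4+4=8
r5=4-1=3
CMP r5, #0  (cmp 3,0)
BGT L2: taken
r7=M[8]=6
r6=0-6=-6
r6=M[8]=6
r7=6-6=0
r7=M[8]=6
r6=6^6=0
r1=8+4=12
r5=3-1=2
CMP r5, #0  (cmp 2,0)
BGT L2: taken
r7=M[12]=-3
r6=0-(-3)=3
r6=M[12]=-3
r7=(-3)-(-3)=0
r7=M[12]=-3
r6=(-3)^(-3)=0
r1=12+4=16
r5=2-1=1
CMP r5, #0  (cmp 1,0)
BGT L2: taken
r7=M[16]=6
r6=0-6=-6
r6=M[16]=6
r7=6-6=0
r7=M[16]=6
r6=6^6=0
r1=16+4=20
r5=1-1=0
CMP r5, #0  (cmp 0,0)
BGT L2: not taken
r7=0-13=-13
STR r7, [16] → M[16]=-13
halt.

-13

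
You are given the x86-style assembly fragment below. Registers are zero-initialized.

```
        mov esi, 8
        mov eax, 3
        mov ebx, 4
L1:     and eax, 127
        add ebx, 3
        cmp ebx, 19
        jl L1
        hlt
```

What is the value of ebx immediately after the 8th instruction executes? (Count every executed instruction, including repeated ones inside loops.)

after mov esi, 8: esi=8
after mov eax, 3: eax=3
after mov ebx, 4: ebx=4
after and eax, 127: eax=3&127=3
after add ebx, 3: ebx=4+3=7
cmp ebx, 19  (cmp 7,19)
jl L1: taken
after and eax, 127: eax=3&127=3
After step 8: ebx = 7.

7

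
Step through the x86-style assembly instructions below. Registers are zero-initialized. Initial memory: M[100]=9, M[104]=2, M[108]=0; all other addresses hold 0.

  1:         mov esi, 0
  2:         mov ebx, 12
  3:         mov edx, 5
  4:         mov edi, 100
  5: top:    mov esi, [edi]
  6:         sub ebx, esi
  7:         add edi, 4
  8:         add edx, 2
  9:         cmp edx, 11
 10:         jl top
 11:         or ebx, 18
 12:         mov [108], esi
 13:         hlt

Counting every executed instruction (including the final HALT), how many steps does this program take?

25

mov esi, 0 → esi=0
mov ebx, 12 → ebx=12
mov edx, 5 → edx=5
mov edi, 100 → edi=100
mov esi, [edi] → esi=M[100]=9
sub ebx, esi → ebx=12-9=3
add edi, 4 → edi=100+4=104
add edx, 2 → edx=5+2=7
cmp edx, 11  (cmp 7,11)
jl top: taken
mov esi, [edi] → esi=M[104]=2
sub ebx, esi → ebx=3-2=1
add edi, 4 → edi=104+4=108
add edx, 2 → edx=7+2=9
cmp edx, 11  (cmp 9,11)
jl top: taken
mov esi, [edi] → esi=M[108]=0
sub ebx, esi → ebx=1-0=1
add edi, 4 → edi=108+4=112
add edx, 2 → edx=9+2=11
cmp edx, 11  (cmp 11,11)
jl top: not taken
or ebx, 18 → ebx=1|18=19
mov [108], esi → M[108]=0
halt.
Total executed instructions: 25.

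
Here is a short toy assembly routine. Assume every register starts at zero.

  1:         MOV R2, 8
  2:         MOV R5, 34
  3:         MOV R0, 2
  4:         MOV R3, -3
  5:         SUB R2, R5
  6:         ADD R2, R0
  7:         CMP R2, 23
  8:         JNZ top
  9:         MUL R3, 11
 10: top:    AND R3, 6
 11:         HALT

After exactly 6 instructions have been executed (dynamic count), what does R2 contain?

-24

R2=8
R5=34
R0=2
R3=-3
R2=8-34=-26
R2=(-26)+2=-24
After step 6: R2 = -24.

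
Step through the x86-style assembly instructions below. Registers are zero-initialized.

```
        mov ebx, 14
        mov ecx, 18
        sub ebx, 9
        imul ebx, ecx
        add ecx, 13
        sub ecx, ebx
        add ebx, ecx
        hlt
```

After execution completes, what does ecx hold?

mov ebx, 14 → ebx=14
mov ecx, 18 → ecx=18
sub ebx, 9 → ebx=14-9=5
imul ebx, ecx → ebx=5*18=90
add ecx, 13 → ecx=18+13=31
sub ecx, ebx → ecx=31-90=-59
add ebx, ecx → ebx=90+(-59)=31
halt.

-59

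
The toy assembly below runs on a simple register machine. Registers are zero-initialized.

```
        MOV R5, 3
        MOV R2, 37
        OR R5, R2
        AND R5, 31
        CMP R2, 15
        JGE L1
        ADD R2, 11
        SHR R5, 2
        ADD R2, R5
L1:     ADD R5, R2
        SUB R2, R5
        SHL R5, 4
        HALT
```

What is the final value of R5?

704

MOV R5, 3 → R5=3
MOV R2, 37 → R2=37
OR R5, R2 → R5=3|37=39
AND R5, 31 → R5=39&31=7
CMP R2, 15  (cmp 37,15)
JGE L1: taken
ADD R5, R2 → R5=7+37=44
SUB R2, R5 → R2=37-44=-7
SHL R5, 4 → R5=44<<4=704
halt.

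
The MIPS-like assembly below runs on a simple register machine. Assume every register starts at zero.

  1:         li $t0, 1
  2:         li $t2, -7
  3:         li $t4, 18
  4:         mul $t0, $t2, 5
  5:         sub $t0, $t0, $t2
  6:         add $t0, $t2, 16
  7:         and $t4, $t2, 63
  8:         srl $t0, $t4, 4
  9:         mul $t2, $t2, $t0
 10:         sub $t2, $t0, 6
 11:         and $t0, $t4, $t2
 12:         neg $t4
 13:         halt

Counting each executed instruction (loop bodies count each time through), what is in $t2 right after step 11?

-3

$t0=1
$t2=-7
$t4=18
$t0=(-7)*5=-35
$t0=(-35)-(-7)=-28
$t0=(-7)+16=9
$t4=(-7)&63=57
$t0=57>>4=3
$t2=(-7)*3=-21
$t2=3-6=-3
$t0=57&(-3)=57
After step 11: $t2 = -3.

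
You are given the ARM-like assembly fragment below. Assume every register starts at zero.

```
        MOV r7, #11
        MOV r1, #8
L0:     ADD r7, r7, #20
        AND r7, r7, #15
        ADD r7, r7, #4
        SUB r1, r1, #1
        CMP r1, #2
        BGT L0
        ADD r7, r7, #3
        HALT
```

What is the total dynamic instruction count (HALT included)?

40

MOV r7, #11 → r7=11
MOV r1, #8 → r1=8
ADD r7, r7, #20 → r7=11+20=31
AND r7, r7, #15 → r7=31&15=15
ADD r7, r7, #4 → r7=15+4=19
SUB r1, r1, #1 → r1=8-1=7
CMP r1, #2  (cmp 7,2)
BGT L0: taken
ADD r7, r7, #20 → r7=19+20=39
AND r7, r7, #15 → r7=39&15=7
ADD r7, r7, #4 → r7=7+4=11
SUB r1, r1, #1 → r1=7-1=6
CMP r1, #2  (cmp 6,2)
BGT L0: taken
ADD r7, r7, #20 → r7=11+20=31
AND r7, r7, #15 → r7=31&15=15
ADD r7, r7, #4 → r7=15+4=19
SUB r1, r1, #1 → r1=6-1=5
CMP r1, #2  (cmp 5,2)
BGT L0: taken
ADD r7, r7, #20 → r7=19+20=39
AND r7, r7, #15 → r7=39&15=7
ADD r7, r7, #4 → r7=7+4=11
SUB r1, r1, #1 → r1=5-1=4
CMP r1, #2  (cmp 4,2)
BGT L0: taken
ADD r7, r7, #20 → r7=11+20=31
AND r7, r7, #15 → r7=31&15=15
ADD r7, r7, #4 → r7=15+4=19
SUB r1, r1, #1 → r1=4-1=3
CMP r1, #2  (cmp 3,2)
BGT L0: taken
ADD r7, r7, #20 → r7=19+20=39
AND r7, r7, #15 → r7=39&15=7
ADD r7, r7, #4 → r7=7+4=11
SUB r1, r1, #1 → r1=3-1=2
CMP r1, #2  (cmp 2,2)
BGT L0: not taken
ADD r7, r7, #3 → r7=11+3=14
halt.
Total executed instructions: 40.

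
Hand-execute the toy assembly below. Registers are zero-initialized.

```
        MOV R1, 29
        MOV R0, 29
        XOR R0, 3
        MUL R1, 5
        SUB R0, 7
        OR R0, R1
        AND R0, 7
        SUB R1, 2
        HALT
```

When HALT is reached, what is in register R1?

MOV R1, 29 → R1=29
MOV R0, 29 → R0=29
XOR R0, 3 → R0=29^3=30
MUL R1, 5 → R1=29*5=145
SUB R0, 7 → R0=30-7=23
OR R0, R1 → R0=23|145=151
AND R0, 7 → R0=151&7=7
SUB R1, 2 → R1=145-2=143
halt.

143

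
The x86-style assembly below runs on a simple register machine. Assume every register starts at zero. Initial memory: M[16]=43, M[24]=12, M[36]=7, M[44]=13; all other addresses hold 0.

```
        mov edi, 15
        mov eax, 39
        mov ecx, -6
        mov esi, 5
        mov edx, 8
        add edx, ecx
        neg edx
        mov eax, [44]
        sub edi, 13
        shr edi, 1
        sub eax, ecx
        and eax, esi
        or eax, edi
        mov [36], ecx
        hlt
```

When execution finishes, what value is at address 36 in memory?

-6

after mov edi, 15: edi=15
after mov eax, 39: eax=39
after mov ecx, -6: ecx=-6
after mov esi, 5: esi=5
after mov edx, 8: edx=8
after add edx, ecx: edx=8+(-6)=2
after neg edx: edx=-(2)=-2
after mov eax, [44]: eax=M[44]=13
after sub edi, 13: edi=15-13=2
after shr edi, 1: edi=2>>1=1
after sub eax, ecx: eax=13-(-6)=19
after and eax, esi: eax=19&5=1
after or eax, edi: eax=1|1=1
mov [36], ecx → M[36]=-6
halt.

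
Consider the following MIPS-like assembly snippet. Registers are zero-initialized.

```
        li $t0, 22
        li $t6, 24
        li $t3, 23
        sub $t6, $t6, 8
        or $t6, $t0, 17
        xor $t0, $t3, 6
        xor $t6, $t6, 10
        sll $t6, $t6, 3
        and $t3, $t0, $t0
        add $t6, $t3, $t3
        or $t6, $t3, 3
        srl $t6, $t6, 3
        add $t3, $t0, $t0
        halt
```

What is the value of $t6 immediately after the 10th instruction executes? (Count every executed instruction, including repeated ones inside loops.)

$t0=22
$t6=24
$t3=23
$t6=24-8=16
$t6=22|17=23
$t0=23^6=17
$t6=23^10=29
$t6=29<<3=232
$t3=17&17=17
$t6=17+17=34
After step 10: $t6 = 34.

34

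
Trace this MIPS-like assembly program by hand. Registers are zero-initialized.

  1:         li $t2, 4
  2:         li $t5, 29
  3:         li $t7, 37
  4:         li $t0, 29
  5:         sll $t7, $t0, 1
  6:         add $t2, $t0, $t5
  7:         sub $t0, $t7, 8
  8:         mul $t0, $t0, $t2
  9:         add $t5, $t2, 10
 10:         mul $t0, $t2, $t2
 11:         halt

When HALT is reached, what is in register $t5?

$t2=4
$t5=29
$t7=37
$t0=29
$t7=29<<1=58
$t2=29+29=58
$t0=58-8=50
$t0=50*58=2900
$t5=58+10=68
$t0=58*58=3364
halt.

68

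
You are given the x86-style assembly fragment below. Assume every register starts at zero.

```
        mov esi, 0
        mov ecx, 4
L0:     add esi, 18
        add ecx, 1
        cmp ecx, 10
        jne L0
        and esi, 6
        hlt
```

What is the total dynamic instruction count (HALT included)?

after mov esi, 0: esi=0
after mov ecx, 4: ecx=4
after add esi, 18: esi=0+18=18
after add ecx, 1: ecx=4+1=5
cmp ecx, 10  (cmp 5,10)
jne L0: taken
after add esi, 18: esi=18+18=36
after add ecx, 1: ecx=5+1=6
cmp ecx, 10  (cmp 6,10)
jne L0: taken
after add esi, 18: esi=36+18=54
after add ecx, 1: ecx=6+1=7
cmp ecx, 10  (cmp 7,10)
jne L0: taken
after add esi, 18: esi=54+18=72
after add ecx, 1: ecx=7+1=8
cmp ecx, 10  (cmp 8,10)
jne L0: taken
after add esi, 18: esi=72+18=90
after add ecx, 1: ecx=8+1=9
cmp ecx, 10  (cmp 9,10)
jne L0: taken
after add esi, 18: esi=90+18=108
after add ecx, 1: ecx=9+1=10
cmp ecx, 10  (cmp 10,10)
jne L0: not taken
after and esi, 6: esi=108&6=4
halt.
Total executed instructions: 28.

28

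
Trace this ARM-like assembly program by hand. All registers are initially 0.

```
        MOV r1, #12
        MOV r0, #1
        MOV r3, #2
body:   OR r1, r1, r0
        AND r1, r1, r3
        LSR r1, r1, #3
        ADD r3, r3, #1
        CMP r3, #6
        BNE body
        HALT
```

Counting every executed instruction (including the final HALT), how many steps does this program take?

28

after MOV r1, #12: r1=12
after MOV r0, #1: r0=1
after MOV r3, #2: r3=2
after OR r1, r1, r0: r1=12|1=13
after AND r1, r1, r3: r1=13&2=0
after LSR r1, r1, #3: r1=0>>3=0
after ADD r3, r3, #1: r3=2+1=3
CMP r3, #6  (cmp 3,6)
BNE body: taken
after OR r1, r1, r0: r1=0|1=1
after AND r1, r1, r3: r1=1&3=1
after LSR r1, r1, #3: r1=1>>3=0
after ADD r3, r3, #1: r3=3+1=4
CMP r3, #6  (cmp 4,6)
BNE body: taken
after OR r1, r1, r0: r1=0|1=1
after AND r1, r1, r3: r1=1&4=0
after LSR r1, r1, #3: r1=0>>3=0
after ADD r3, r3, #1: r3=4+1=5
CMP r3, #6  (cmp 5,6)
BNE body: taken
after OR r1, r1, r0: r1=0|1=1
after AND r1, r1, r3: r1=1&5=1
after LSR r1, r1, #3: r1=1>>3=0
after ADD r3, r3, #1: r3=5+1=6
CMP r3, #6  (cmp 6,6)
BNE body: not taken
halt.
Total executed instructions: 28.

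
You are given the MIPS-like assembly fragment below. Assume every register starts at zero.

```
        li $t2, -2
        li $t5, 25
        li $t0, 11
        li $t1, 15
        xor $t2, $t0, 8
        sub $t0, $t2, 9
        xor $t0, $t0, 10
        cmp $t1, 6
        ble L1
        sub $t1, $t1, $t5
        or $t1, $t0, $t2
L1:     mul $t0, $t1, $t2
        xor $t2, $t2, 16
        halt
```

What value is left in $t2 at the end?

$t2=-2
$t5=25
$t0=11
$t1=15
$t2=11^8=3
$t0=3-9=-6
$t0=(-6)^10=-16
cmp $t1, 6  (cmp 15,6)
ble L1: not taken
$t1=15-25=-10
$t1=(-16)|3=-13
$t0=(-13)*3=-39
$t2=3^16=19
halt.

19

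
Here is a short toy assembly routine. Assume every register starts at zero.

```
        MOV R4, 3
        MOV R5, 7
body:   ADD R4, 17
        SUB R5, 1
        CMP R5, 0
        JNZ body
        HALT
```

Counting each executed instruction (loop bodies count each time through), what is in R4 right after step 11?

54

MOV R4, 3 → R4=3
MOV R5, 7 → R5=7
ADD R4, 17 → R4=3+17=20
SUB R5, 1 → R5=7-1=6
CMP R5, 0  (cmp 6,0)
JNZ body: taken
ADD R4, 17 → R4=20+17=37
SUB R5, 1 → R5=6-1=5
CMP R5, 0  (cmp 5,0)
JNZ body: taken
ADD R4, 17 → R4=37+17=54
After step 11: R4 = 54.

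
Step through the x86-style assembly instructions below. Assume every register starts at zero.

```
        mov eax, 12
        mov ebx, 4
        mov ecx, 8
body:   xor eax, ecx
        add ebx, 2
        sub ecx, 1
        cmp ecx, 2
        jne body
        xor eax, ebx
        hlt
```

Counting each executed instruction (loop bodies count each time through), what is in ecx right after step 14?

after mov eax, 12: eax=12
after mov ebx, 4: ebx=4
after mov ecx, 8: ecx=8
after xor eax, ecx: eax=12^8=4
after add ebx, 2: ebx=4+2=6
after sub ecx, 1: ecx=8-1=7
cmp ecx, 2  (cmp 7,2)
jne body: taken
after xor eax, ecx: eax=4^7=3
after add ebx, 2: ebx=6+2=8
after sub ecx, 1: ecx=7-1=6
cmp ecx, 2  (cmp 6,2)
jne body: taken
after xor eax, ecx: eax=3^6=5
After step 14: ecx = 6.

6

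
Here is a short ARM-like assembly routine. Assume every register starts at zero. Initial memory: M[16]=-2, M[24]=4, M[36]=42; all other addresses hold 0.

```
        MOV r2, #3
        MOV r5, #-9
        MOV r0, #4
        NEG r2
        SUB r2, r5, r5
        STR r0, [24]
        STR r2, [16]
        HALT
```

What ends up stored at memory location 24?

after MOV r2, #3: r2=3
after MOV r5, #-9: r5=-9
after MOV r0, #4: r0=4
after NEG r2: r2=-(3)=-3
after SUB r2, r5, r5: r2=(-9)-(-9)=0
STR r0, [24] → M[24]=4
STR r2, [16] → M[16]=0
halt.

4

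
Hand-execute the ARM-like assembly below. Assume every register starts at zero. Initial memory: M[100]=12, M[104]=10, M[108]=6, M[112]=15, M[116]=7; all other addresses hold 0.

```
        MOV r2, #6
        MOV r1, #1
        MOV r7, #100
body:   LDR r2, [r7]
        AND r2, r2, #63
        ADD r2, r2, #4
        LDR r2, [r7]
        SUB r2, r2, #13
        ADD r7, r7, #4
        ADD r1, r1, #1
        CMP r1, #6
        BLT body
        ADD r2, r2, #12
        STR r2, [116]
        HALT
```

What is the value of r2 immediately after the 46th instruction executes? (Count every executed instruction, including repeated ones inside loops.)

-6

after MOV r2, #6: r2=6
after MOV r1, #1: r1=1
after MOV r7, #100: r7=100
after LDR r2, [r7]: r2=M[100]=12
after AND r2, r2, #63: r2=12&63=12
after ADD r2, r2, #4: r2=12+4=16
after LDR r2, [r7]: r2=M[100]=12
after SUB r2, r2, #13: r2=12-13=-1
after ADD r7, r7, #4: r7=100+4=104
after ADD r1, r1, #1: r1=1+1=2
CMP r1, #6  (cmp 2,6)
BLT body: taken
after LDR r2, [r7]: r2=M[104]=10
after AND r2, r2, #63: r2=10&63=10
after ADD r2, r2, #4: r2=10+4=14
after LDR r2, [r7]: r2=M[104]=10
after SUB r2, r2, #13: r2=10-13=-3
after ADD r7, r7, #4: r7=104+4=108
after ADD r1, r1, #1: r1=2+1=3
CMP r1, #6  (cmp 3,6)
BLT body: taken
after LDR r2, [r7]: r2=M[108]=6
after AND r2, r2, #63: r2=6&63=6
after ADD r2, r2, #4: r2=6+4=10
after LDR r2, [r7]: r2=M[108]=6
after SUB r2, r2, #13: r2=6-13=-7
after ADD r7, r7, #4: r7=108+4=112
after ADD r1, r1, #1: r1=3+1=4
CMP r1, #6  (cmp 4,6)
BLT body: taken
after LDR r2, [r7]: r2=M[112]=15
after AND r2, r2, #63: r2=15&63=15
after ADD r2, r2, #4: r2=15+4=19
after LDR r2, [r7]: r2=M[112]=15
after SUB r2, r2, #13: r2=15-13=2
after ADD r7, r7, #4: r7=112+4=116
after ADD r1, r1, #1: r1=4+1=5
CMP r1, #6  (cmp 5,6)
BLT body: taken
after LDR r2, [r7]: r2=M[116]=7
after AND r2, r2, #63: r2=7&63=7
after ADD r2, r2, #4: r2=7+4=11
after LDR r2, [r7]: r2=M[116]=7
after SUB r2, r2, #13: r2=7-13=-6
after ADD r7, r7, #4: r7=116+4=120
after ADD r1, r1, #1: r1=5+1=6
After step 46: r2 = -6.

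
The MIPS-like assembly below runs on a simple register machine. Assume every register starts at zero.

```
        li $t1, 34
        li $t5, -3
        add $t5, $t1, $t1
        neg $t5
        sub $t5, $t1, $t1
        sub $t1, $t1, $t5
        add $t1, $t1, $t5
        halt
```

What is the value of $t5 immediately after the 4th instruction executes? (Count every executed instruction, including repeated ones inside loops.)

-68

after li $t1, 34: $t1=34
after li $t5, -3: $t5=-3
after add $t5, $t1, $t1: $t5=34+34=68
after neg $t5: $t5=-(68)=-68
After step 4: $t5 = -68.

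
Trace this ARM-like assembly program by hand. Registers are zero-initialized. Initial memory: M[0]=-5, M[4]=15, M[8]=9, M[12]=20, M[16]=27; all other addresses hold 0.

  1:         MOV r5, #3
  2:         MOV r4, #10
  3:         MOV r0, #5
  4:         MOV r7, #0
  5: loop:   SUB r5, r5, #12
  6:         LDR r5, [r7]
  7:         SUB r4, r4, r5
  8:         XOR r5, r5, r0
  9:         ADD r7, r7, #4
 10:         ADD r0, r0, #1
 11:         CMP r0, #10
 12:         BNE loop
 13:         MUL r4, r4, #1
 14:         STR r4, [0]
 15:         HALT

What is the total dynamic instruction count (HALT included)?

MOV r5, #3 → r5=3
MOV r4, #10 → r4=10
MOV r0, #5 → r0=5
MOV r7, #0 → r7=0
SUB r5, r5, #12 → r5=3-12=-9
LDR r5, [r7] → r5=M[0]=-5
SUB r4, r4, r5 → r4=10-(-5)=15
XOR r5, r5, r0 → r5=(-5)^5=-2
ADD r7, r7, #4 → r7=0+4=4
ADD r0, r0, #1 → r0=5+1=6
CMP r0, #10  (cmp 6,10)
BNE loop: taken
SUB r5, r5, #12 → r5=(-2)-12=-14
LDR r5, [r7] → r5=M[4]=15
SUB r4, r4, r5 → r4=15-15=0
XOR r5, r5, r0 → r5=15^6=9
ADD r7, r7, #4 → r7=4+4=8
ADD r0, r0, #1 → r0=6+1=7
CMP r0, #10  (cmp 7,10)
BNE loop: taken
SUB r5, r5, #12 → r5=9-12=-3
LDR r5, [r7] → r5=M[8]=9
SUB r4, r4, r5 → r4=0-9=-9
XOR r5, r5, r0 → r5=9^7=14
ADD r7, r7, #4 → r7=8+4=12
ADD r0, r0, #1 → r0=7+1=8
CMP r0, #10  (cmp 8,10)
BNE loop: taken
SUB r5, r5, #12 → r5=14-12=2
LDR r5, [r7] → r5=M[12]=20
SUB r4, r4, r5 → r4=(-9)-20=-29
XOR r5, r5, r0 → r5=20^8=28
ADD r7, r7, #4 → r7=12+4=16
ADD r0, r0, #1 → r0=8+1=9
CMP r0, #10  (cmp 9,10)
BNE loop: taken
SUB r5, r5, #12 → r5=28-12=16
LDR r5, [r7] → r5=M[16]=27
SUB r4, r4, r5 → r4=(-29)-27=-56
XOR r5, r5, r0 → r5=27^9=18
ADD r7, r7, #4 → r7=16+4=20
ADD r0, r0, #1 → r0=9+1=10
CMP r0, #10  (cmp 10,10)
BNE loop: not taken
MUL r4, r4, #1 → r4=(-56)*1=-56
STR r4, [0] → M[0]=-56
halt.
Total executed instructions: 47.

47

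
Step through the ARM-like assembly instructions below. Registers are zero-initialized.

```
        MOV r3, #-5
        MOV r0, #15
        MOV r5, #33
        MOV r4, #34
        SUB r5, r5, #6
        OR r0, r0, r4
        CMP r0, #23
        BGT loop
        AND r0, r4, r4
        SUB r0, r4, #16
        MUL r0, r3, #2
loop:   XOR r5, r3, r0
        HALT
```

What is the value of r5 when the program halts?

-44

MOV r3, #-5 → r3=-5
MOV r0, #15 → r0=15
MOV r5, #33 → r5=33
MOV r4, #34 → r4=34
SUB r5, r5, #6 → r5=33-6=27
OR r0, r0, r4 → r0=15|34=47
CMP r0, #23  (cmp 47,23)
BGT loop: taken
XOR r5, r3, r0 → r5=(-5)^47=-44
halt.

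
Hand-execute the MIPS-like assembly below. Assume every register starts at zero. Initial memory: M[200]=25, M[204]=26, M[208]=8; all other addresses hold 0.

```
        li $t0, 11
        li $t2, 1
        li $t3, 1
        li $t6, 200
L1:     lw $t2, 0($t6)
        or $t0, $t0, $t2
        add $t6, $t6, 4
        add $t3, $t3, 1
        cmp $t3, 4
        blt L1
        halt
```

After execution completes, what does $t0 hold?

27

after li $t0, 11: $t0=11
after li $t2, 1: $t2=1
after li $t3, 1: $t3=1
after li $t6, 200: $t6=200
after lw $t2, 0($t6): $t2=M[200]=25
after or $t0, $t0, $t2: $t0=11|25=27
after add $t6, $t6, 4: $t6=200+4=204
after add $t3, $t3, 1: $t3=1+1=2
cmp $t3, 4  (cmp 2,4)
blt L1: taken
after lw $t2, 0($t6): $t2=M[204]=26
after or $t0, $t0, $t2: $t0=27|26=27
after add $t6, $t6, 4: $t6=204+4=208
after add $t3, $t3, 1: $t3=2+1=3
cmp $t3, 4  (cmp 3,4)
blt L1: taken
after lw $t2, 0($t6): $t2=M[208]=8
after or $t0, $t0, $t2: $t0=27|8=27
after add $t6, $t6, 4: $t6=208+4=212
after add $t3, $t3, 1: $t3=3+1=4
cmp $t3, 4  (cmp 4,4)
blt L1: not taken
halt.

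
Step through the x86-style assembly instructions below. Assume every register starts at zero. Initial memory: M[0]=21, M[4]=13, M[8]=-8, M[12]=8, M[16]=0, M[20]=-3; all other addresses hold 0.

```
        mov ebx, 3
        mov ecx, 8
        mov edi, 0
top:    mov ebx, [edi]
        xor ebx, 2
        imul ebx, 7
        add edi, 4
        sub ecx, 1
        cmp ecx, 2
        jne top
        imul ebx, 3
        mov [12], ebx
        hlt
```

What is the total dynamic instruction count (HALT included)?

ebx=3
ecx=8
edi=0
ebx=M[0]=21
ebx=21^2=23
ebx=23*7=161
edi=0+4=4
ecx=8-1=7
cmp ecx, 2  (cmp 7,2)
jne top: taken
ebx=M[4]=13
ebx=13^2=15
ebx=15*7=105
edi=4+4=8
ecx=7-1=6
cmp ecx, 2  (cmp 6,2)
jne top: taken
ebx=M[8]=-8
ebx=(-8)^2=-6
ebx=(-6)*7=-42
edi=8+4=12
ecx=6-1=5
cmp ecx, 2  (cmp 5,2)
jne top: taken
ebx=M[12]=8
ebx=8^2=10
ebx=10*7=70
edi=12+4=16
ecx=5-1=4
cmp ecx, 2  (cmp 4,2)
jne top: taken
ebx=M[16]=0
ebx=0^2=2
ebx=2*7=14
edi=16+4=20
ecx=4-1=3
cmp ecx, 2  (cmp 3,2)
jne top: taken
ebx=M[20]=-3
ebx=(-3)^2=-1
ebx=(-1)*7=-7
edi=20+4=24
ecx=3-1=2
cmp ecx, 2  (cmp 2,2)
jne top: not taken
ebx=(-7)*3=-21
mov [12], ebx → M[12]=-21
halt.
Total executed instructions: 48.

48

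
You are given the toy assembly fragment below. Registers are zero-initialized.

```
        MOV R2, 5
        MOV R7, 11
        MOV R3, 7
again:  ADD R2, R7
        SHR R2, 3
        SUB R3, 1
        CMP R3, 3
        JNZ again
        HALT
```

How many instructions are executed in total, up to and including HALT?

MOV R2, 5 → R2=5
MOV R7, 11 → R7=11
MOV R3, 7 → R3=7
ADD R2, R7 → R2=5+11=16
SHR R2, 3 → R2=16>>3=2
SUB R3, 1 → R3=7-1=6
CMP R3, 3  (cmp 6,3)
JNZ again: taken
ADD R2, R7 → R2=2+11=13
SHR R2, 3 → R2=13>>3=1
SUB R3, 1 → R3=6-1=5
CMP R3, 3  (cmp 5,3)
JNZ again: taken
ADD R2, R7 → R2=1+11=12
SHR R2, 3 → R2=12>>3=1
SUB R3, 1 → R3=5-1=4
CMP R3, 3  (cmp 4,3)
JNZ again: taken
ADD R2, R7 → R2=1+11=12
SHR R2, 3 → R2=12>>3=1
SUB R3, 1 → R3=4-1=3
CMP R3, 3  (cmp 3,3)
JNZ again: not taken
halt.
Total executed instructions: 24.

24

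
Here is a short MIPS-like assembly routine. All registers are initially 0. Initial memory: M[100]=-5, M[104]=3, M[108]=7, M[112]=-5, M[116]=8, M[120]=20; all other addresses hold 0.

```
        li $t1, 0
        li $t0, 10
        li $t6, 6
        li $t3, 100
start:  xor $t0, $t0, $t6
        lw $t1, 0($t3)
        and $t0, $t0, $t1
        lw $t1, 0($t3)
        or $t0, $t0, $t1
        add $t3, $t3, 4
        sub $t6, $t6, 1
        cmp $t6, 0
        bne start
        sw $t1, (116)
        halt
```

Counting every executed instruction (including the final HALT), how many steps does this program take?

60

after li $t1, 0: $t1=0
after li $t0, 10: $t0=10
after li $t6, 6: $t6=6
after li $t3, 100: $t3=100
after xor $t0, $t0, $t6: $t0=10^6=12
after lw $t1, 0($t3): $t1=M[100]=-5
after and $t0, $t0, $t1: $t0=12&(-5)=8
after lw $t1, 0($t3): $t1=M[100]=-5
after or $t0, $t0, $t1: $t0=8|(-5)=-5
after add $t3, $t3, 4: $t3=100+4=104
after sub $t6, $t6, 1: $t6=6-1=5
cmp $t6, 0  (cmp 5,0)
bne start: taken
after xor $t0, $t0, $t6: $t0=(-5)^5=-2
after lw $t1, 0($t3): $t1=M[104]=3
after and $t0, $t0, $t1: $t0=(-2)&3=2
after lw $t1, 0($t3): $t1=M[104]=3
after or $t0, $t0, $t1: $t0=2|3=3
after add $t3, $t3, 4: $t3=104+4=108
after sub $t6, $t6, 1: $t6=5-1=4
cmp $t6, 0  (cmp 4,0)
bne start: taken
after xor $t0, $t0, $t6: $t0=3^4=7
after lw $t1, 0($t3): $t1=M[108]=7
after and $t0, $t0, $t1: $t0=7&7=7
after lw $t1, 0($t3): $t1=M[108]=7
after or $t0, $t0, $t1: $t0=7|7=7
after add $t3, $t3, 4: $t3=108+4=112
after sub $t6, $t6, 1: $t6=4-1=3
cmp $t6, 0  (cmp 3,0)
bne start: taken
after xor $t0, $t0, $t6: $t0=7^3=4
after lw $t1, 0($t3): $t1=M[112]=-5
after and $t0, $t0, $t1: $t0=4&(-5)=0
after lw $t1, 0($t3): $t1=M[112]=-5
after or $t0, $t0, $t1: $t0=0|(-5)=-5
after add $t3, $t3, 4: $t3=112+4=116
after sub $t6, $t6, 1: $t6=3-1=2
cmp $t6, 0  (cmp 2,0)
bne start: taken
after xor $t0, $t0, $t6: $t0=(-5)^2=-7
after lw $t1, 0($t3): $t1=M[116]=8
after and $t0, $t0, $t1: $t0=(-7)&8=8
after lw $t1, 0($t3): $t1=M[116]=8
after or $t0, $t0, $t1: $t0=8|8=8
after add $t3, $t3, 4: $t3=116+4=120
after sub $t6, $t6, 1: $t6=2-1=1
cmp $t6, 0  (cmp 1,0)
bne start: taken
after xor $t0, $t0, $t6: $t0=8^1=9
after lw $t1, 0($t3): $t1=M[120]=20
after and $t0, $t0, $t1: $t0=9&20=0
after lw $t1, 0($t3): $t1=M[120]=20
after or $t0, $t0, $t1: $t0=0|20=20
after add $t3, $t3, 4: $t3=120+4=124
after sub $t6, $t6, 1: $t6=1-1=0
cmp $t6, 0  (cmp 0,0)
bne start: not taken
sw $t1, (116) → M[116]=20
halt.
Total executed instructions: 60.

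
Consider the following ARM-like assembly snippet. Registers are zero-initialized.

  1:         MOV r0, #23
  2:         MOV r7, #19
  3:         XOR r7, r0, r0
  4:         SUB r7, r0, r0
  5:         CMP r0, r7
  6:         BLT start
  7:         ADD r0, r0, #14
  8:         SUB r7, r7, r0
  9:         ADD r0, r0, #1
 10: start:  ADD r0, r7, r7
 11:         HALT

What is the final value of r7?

MOV r0, #23 → r0=23
MOV r7, #19 → r7=19
XOR r7, r0, r0 → r7=23^23=0
SUB r7, r0, r0 → r7=23-23=0
CMP r0, r7  (cmp 23,0)
BLT start: not taken
ADD r0, r0, #14 → r0=23+14=37
SUB r7, r7, r0 → r7=0-37=-37
ADD r0, r0, #1 → r0=37+1=38
ADD r0, r7, r7 → r0=(-37)+(-37)=-74
halt.

-37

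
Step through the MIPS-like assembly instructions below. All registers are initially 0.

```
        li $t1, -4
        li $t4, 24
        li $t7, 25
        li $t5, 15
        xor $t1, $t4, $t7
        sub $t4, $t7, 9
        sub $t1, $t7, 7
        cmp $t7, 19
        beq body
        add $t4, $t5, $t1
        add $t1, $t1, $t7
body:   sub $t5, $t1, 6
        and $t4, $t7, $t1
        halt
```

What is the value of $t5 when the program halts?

37

after li $t1, -4: $t1=-4
after li $t4, 24: $t4=24
after li $t7, 25: $t7=25
after li $t5, 15: $t5=15
after xor $t1, $t4, $t7: $t1=24^25=1
after sub $t4, $t7, 9: $t4=25-9=16
after sub $t1, $t7, 7: $t1=25-7=18
cmp $t7, 19  (cmp 25,19)
beq body: not taken
after add $t4, $t5, $t1: $t4=15+18=33
after add $t1, $t1, $t7: $t1=18+25=43
after sub $t5, $t1, 6: $t5=43-6=37
after and $t4, $t7, $t1: $t4=25&43=9
halt.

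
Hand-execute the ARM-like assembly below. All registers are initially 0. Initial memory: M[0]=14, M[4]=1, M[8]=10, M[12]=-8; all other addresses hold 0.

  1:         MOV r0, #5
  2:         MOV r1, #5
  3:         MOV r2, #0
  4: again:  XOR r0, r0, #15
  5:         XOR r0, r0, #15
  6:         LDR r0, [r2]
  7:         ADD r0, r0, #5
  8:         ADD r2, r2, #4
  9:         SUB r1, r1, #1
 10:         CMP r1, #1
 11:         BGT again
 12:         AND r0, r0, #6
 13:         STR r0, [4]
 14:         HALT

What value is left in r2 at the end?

16

r0=5
r1=5
r2=0
r0=5^15=10
r0=10^15=5
r0=M[0]=14
r0=14+5=19
r2=0+4=4
r1=5-1=4
CMP r1, #1  (cmp 4,1)
BGT again: taken
r0=19^15=28
r0=28^15=19
r0=M[4]=1
r0=1+5=6
r2=4+4=8
r1=4-1=3
CMP r1, #1  (cmp 3,1)
BGT again: taken
r0=6^15=9
r0=9^15=6
r0=M[8]=10
r0=10+5=15
r2=8+4=12
r1=3-1=2
CMP r1, #1  (cmp 2,1)
BGT again: taken
r0=15^15=0
r0=0^15=15
r0=M[12]=-8
r0=(-8)+5=-3
r2=12+4=16
r1=2-1=1
CMP r1, #1  (cmp 1,1)
BGT again: not taken
r0=(-3)&6=4
STR r0, [4] → M[4]=4
halt.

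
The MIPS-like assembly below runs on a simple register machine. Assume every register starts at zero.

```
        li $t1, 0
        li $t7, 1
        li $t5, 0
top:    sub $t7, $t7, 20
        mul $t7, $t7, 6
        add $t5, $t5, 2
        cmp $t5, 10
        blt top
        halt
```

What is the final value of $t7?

after li $t1, 0: $t1=0
after li $t7, 1: $t7=1
after li $t5, 0: $t5=0
after sub $t7, $t7, 20: $t7=1-20=-19
after mul $t7, $t7, 6: $t7=(-19)*6=-114
after add $t5, $t5, 2: $t5=0+2=2
cmp $t5, 10  (cmp 2,10)
blt top: taken
after sub $t7, $t7, 20: $t7=(-114)-20=-134
after mul $t7, $t7, 6: $t7=(-134)*6=-804
after add $t5, $t5, 2: $t5=2+2=4
cmp $t5, 10  (cmp 4,10)
blt top: taken
after sub $t7, $t7, 20: $t7=(-804)-20=-824
after mul $t7, $t7, 6: $t7=(-824)*6=-4944
after add $t5, $t5, 2: $t5=4+2=6
cmp $t5, 10  (cmp 6,10)
blt top: taken
after sub $t7, $t7, 20: $t7=(-4944)-20=-4964
after mul $t7, $t7, 6: $t7=(-4964)*6=-29784
after add $t5, $t5, 2: $t5=6+2=8
cmp $t5, 10  (cmp 8,10)
blt top: taken
after sub $t7, $t7, 20: $t7=(-29784)-20=-29804
after mul $t7, $t7, 6: $t7=(-29804)*6=-178824
after add $t5, $t5, 2: $t5=8+2=10
cmp $t5, 10  (cmp 10,10)
blt top: not taken
halt.

-178824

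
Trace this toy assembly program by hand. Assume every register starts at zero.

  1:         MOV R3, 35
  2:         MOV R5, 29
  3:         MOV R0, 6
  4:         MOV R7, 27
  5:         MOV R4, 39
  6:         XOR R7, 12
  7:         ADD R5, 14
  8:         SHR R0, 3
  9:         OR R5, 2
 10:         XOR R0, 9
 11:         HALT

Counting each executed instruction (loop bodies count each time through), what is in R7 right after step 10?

R3=35
R5=29
R0=6
R7=27
R4=39
R7=27^12=23
R5=29+14=43
R0=6>>3=0
R5=43|2=43
R0=0^9=9
After step 10: R7 = 23.

23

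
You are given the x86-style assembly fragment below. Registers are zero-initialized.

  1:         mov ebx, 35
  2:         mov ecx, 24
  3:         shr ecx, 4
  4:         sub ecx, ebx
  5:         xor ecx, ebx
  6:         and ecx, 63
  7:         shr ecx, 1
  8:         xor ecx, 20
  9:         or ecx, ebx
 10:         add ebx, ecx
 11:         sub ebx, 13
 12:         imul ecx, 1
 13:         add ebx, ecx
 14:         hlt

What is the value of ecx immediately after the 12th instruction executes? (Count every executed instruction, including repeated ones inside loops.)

ebx=35
ecx=24
ecx=24>>4=1
ecx=1-35=-34
ecx=(-34)^35=-3
ecx=(-3)&63=61
ecx=61>>1=30
ecx=30^20=10
ecx=10|35=43
ebx=35+43=78
ebx=78-13=65
ecx=43*1=43
After step 12: ecx = 43.

43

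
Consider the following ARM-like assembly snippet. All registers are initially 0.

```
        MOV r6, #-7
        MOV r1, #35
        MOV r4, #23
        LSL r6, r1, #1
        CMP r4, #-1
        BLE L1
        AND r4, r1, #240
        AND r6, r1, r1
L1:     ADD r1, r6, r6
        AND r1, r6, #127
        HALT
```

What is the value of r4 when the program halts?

32

after MOV r6, #-7: r6=-7
after MOV r1, #35: r1=35
after MOV r4, #23: r4=23
after LSL r6, r1, #1: r6=35<<1=70
CMP r4, #-1  (cmp 23,-1)
BLE L1: not taken
after AND r4, r1, #240: r4=35&240=32
after AND r6, r1, r1: r6=35&35=35
after ADD r1, r6, r6: r1=35+35=70
after AND r1, r6, #127: r1=35&127=35
halt.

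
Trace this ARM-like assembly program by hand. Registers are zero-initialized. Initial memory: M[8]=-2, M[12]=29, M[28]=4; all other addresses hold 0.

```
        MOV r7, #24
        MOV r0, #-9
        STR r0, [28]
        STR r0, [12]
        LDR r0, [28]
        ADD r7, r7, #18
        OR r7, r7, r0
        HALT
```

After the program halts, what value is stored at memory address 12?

MOV r7, #24 → r7=24
MOV r0, #-9 → r0=-9
STR r0, [28] → M[28]=-9
STR r0, [12] → M[12]=-9
LDR r0, [28] → r0=M[28]=-9
ADD r7, r7, #18 → r7=24+18=42
OR r7, r7, r0 → r7=42|(-9)=-1
halt.

-9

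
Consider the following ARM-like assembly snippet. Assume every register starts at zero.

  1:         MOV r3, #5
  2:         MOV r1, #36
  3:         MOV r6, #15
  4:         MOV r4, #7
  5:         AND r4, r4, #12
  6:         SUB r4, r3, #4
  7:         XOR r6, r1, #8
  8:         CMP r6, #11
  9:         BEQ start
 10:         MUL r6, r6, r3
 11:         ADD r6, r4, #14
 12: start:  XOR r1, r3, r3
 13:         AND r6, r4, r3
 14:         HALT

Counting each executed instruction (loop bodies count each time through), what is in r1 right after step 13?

0

r3=5
r1=36
r6=15
r4=7
r4=7&12=4
r4=5-4=1
r6=36^8=44
CMP r6, #11  (cmp 44,11)
BEQ start: not taken
r6=44*5=220
r6=1+14=15
r1=5^5=0
r6=1&5=1
After step 13: r1 = 0.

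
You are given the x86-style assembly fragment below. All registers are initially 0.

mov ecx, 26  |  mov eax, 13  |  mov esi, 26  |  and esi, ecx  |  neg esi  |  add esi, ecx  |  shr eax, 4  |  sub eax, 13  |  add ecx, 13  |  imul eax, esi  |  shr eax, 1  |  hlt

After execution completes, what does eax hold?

mov ecx, 26 → ecx=26
mov eax, 13 → eax=13
mov esi, 26 → esi=26
and esi, ecx → esi=26&26=26
neg esi → esi=-(26)=-26
add esi, ecx → esi=(-26)+26=0
shr eax, 4 → eax=13>>4=0
sub eax, 13 → eax=0-13=-13
add ecx, 13 → ecx=26+13=39
imul eax, esi → eax=(-13)*0=0
shr eax, 1 → eax=0>>1=0
halt.

0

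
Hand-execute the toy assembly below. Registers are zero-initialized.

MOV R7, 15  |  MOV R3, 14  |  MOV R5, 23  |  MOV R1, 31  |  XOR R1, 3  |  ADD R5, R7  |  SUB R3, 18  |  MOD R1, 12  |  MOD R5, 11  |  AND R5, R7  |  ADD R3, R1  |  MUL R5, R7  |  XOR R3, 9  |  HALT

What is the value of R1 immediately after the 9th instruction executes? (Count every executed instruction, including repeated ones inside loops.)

MOV R7, 15 → R7=15
MOV R3, 14 → R3=14
MOV R5, 23 → R5=23
MOV R1, 31 → R1=31
XOR R1, 3 → R1=31^3=28
ADD R5, R7 → R5=23+15=38
SUB R3, 18 → R3=14-18=-4
MOD R1, 12 → R1=28%12=4
MOD R5, 11 → R5=38%11=5
After step 9: R1 = 4.

4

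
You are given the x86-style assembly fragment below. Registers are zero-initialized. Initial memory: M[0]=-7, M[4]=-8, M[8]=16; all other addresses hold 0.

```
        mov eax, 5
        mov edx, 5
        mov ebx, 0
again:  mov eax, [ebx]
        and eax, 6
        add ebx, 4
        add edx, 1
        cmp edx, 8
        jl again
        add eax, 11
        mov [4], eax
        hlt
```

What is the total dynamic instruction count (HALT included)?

24

after mov eax, 5: eax=5
after mov edx, 5: edx=5
after mov ebx, 0: ebx=0
after mov eax, [ebx]: eax=M[0]=-7
after and eax, 6: eax=(-7)&6=0
after add ebx, 4: ebx=0+4=4
after add edx, 1: edx=5+1=6
cmp edx, 8  (cmp 6,8)
jl again: taken
after mov eax, [ebx]: eax=M[4]=-8
after and eax, 6: eax=(-8)&6=0
after add ebx, 4: ebx=4+4=8
after add edx, 1: edx=6+1=7
cmp edx, 8  (cmp 7,8)
jl again: taken
after mov eax, [ebx]: eax=M[8]=16
after and eax, 6: eax=16&6=0
after add ebx, 4: ebx=8+4=12
after add edx, 1: edx=7+1=8
cmp edx, 8  (cmp 8,8)
jl again: not taken
after add eax, 11: eax=0+11=11
mov [4], eax → M[4]=11
halt.
Total executed instructions: 24.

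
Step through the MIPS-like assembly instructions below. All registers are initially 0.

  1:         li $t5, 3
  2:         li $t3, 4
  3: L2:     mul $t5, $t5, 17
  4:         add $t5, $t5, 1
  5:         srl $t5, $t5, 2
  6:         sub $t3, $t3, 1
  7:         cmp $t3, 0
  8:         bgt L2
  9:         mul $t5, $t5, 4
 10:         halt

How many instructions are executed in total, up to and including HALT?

28

li $t5, 3 → $t5=3
li $t3, 4 → $t3=4
mul $t5, $t5, 17 → $t5=3*17=51
add $t5, $t5, 1 → $t5=51+1=52
srl $t5, $t5, 2 → $t5=52>>2=13
sub $t3, $t3, 1 → $t3=4-1=3
cmp $t3, 0  (cmp 3,0)
bgt L2: taken
mul $t5, $t5, 17 → $t5=13*17=221
add $t5, $t5, 1 → $t5=221+1=222
srl $t5, $t5, 2 → $t5=222>>2=55
sub $t3, $t3, 1 → $t3=3-1=2
cmp $t3, 0  (cmp 2,0)
bgt L2: taken
mul $t5, $t5, 17 → $t5=55*17=935
add $t5, $t5, 1 → $t5=935+1=936
srl $t5, $t5, 2 → $t5=936>>2=234
sub $t3, $t3, 1 → $t3=2-1=1
cmp $t3, 0  (cmp 1,0)
bgt L2: taken
mul $t5, $t5, 17 → $t5=234*17=3978
add $t5, $t5, 1 → $t5=3978+1=3979
srl $t5, $t5, 2 → $t5=3979>>2=994
sub $t3, $t3, 1 → $t3=1-1=0
cmp $t3, 0  (cmp 0,0)
bgt L2: not taken
mul $t5, $t5, 4 → $t5=994*4=3976
halt.
Total executed instructions: 28.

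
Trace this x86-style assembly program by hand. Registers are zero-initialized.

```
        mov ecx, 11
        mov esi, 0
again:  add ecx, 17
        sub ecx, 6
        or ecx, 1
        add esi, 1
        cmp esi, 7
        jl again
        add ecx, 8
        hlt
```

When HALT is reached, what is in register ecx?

103

after mov ecx, 11: ecx=11
after mov esi, 0: esi=0
after add ecx, 17: ecx=11+17=28
after sub ecx, 6: ecx=28-6=22
after or ecx, 1: ecx=22|1=23
after add esi, 1: esi=0+1=1
cmp esi, 7  (cmp 1,7)
jl again: taken
after add ecx, 17: ecx=23+17=40
after sub ecx, 6: ecx=40-6=34
after or ecx, 1: ecx=34|1=35
after add esi, 1: esi=1+1=2
cmp esi, 7  (cmp 2,7)
jl again: taken
after add ecx, 17: ecx=35+17=52
after sub ecx, 6: ecx=52-6=46
after or ecx, 1: ecx=46|1=47
after add esi, 1: esi=2+1=3
cmp esi, 7  (cmp 3,7)
jl again: taken
after add ecx, 17: ecx=47+17=64
after sub ecx, 6: ecx=64-6=58
after or ecx, 1: ecx=58|1=59
after add esi, 1: esi=3+1=4
cmp esi, 7  (cmp 4,7)
jl again: taken
after add ecx, 17: ecx=59+17=76
after sub ecx, 6: ecx=76-6=70
after or ecx, 1: ecx=70|1=71
after add esi, 1: esi=4+1=5
cmp esi, 7  (cmp 5,7)
jl again: taken
after add ecx, 17: ecx=71+17=88
after sub ecx, 6: ecx=88-6=82
after or ecx, 1: ecx=82|1=83
after add esi, 1: esi=5+1=6
cmp esi, 7  (cmp 6,7)
jl again: taken
after add ecx, 17: ecx=83+17=100
after sub ecx, 6: ecx=100-6=94
after or ecx, 1: ecx=94|1=95
after add esi, 1: esi=6+1=7
cmp esi, 7  (cmp 7,7)
jl again: not taken
after add ecx, 8: ecx=95+8=103
halt.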